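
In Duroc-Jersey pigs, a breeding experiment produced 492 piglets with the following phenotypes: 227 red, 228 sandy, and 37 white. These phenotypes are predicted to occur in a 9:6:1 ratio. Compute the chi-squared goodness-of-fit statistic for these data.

Expected counts for N = 492 under a 9:6:1 ratio (total parts = 16):
  red: 492 × 9/16 = 276.75
  sandy: 492 × 6/16 = 184.5
  white: 492 × 1/16 = 30.75
χ² = Σ (O − E)² / E
  red: (227 − 276.75)² / 276.75 = 8.9433
  sandy: (228 − 184.5)² / 184.5 = 10.2561
  white: (37 − 30.75)² / 30.75 = 1.2703
χ² = 8.9433 + 10.2561 + 1.2703 = 20.4697 ≈ 20.470

20.470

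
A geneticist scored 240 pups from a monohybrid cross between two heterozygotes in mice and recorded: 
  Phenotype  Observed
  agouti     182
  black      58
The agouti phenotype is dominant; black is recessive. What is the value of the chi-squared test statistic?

0.089

For a monohybrid cross between heterozygotes with complete dominance, the expected phenotypic ratio is 3:1.
Expected counts for N = 240 under a 3:1 ratio (total parts = 4):
  agouti: 240 × 3/4 = 180
  black: 240 × 1/4 = 60
χ² = Σ (O − E)² / E
  agouti: (182 − 180)² / 180 = 0.0222
  black: (58 − 60)² / 60 = 0.0667
χ² = 0.0222 + 0.0667 = 0.0889 ≈ 0.089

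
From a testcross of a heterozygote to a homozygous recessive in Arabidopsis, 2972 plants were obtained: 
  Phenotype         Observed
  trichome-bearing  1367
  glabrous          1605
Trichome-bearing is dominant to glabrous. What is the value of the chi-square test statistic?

19.059

A testcross of a heterozygote (Aa × aa) gives a 1:1 phenotypic ratio.
Under the 1:1 hypothesis (Σ ratio = 2, N = 2972):
  trichome-bearing: 2972 × 1/2 = 1486
  glabrous: 2972 × 1/2 = 1486
χ² = Σ (O − E)² / E
  trichome-bearing: (1367 − 1486)² / 1486 = 9.5296
  glabrous: (1605 − 1486)² / 1486 = 9.5296
χ² = 9.5296 + 9.5296 = 19.0592 ≈ 19.059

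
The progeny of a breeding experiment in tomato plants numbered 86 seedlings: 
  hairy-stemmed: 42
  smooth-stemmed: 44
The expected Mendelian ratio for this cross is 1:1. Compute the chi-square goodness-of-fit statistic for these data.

Under the 1:1 hypothesis (Σ ratio = 2, N = 86):
  hairy-stemmed: 86 × 1/2 = 43
  smooth-stemmed: 86 × 1/2 = 43
χ² = Σ (O − E)² / E
  hairy-stemmed: (42 − 43)² / 43 = 0.0233
  smooth-stemmed: (44 − 43)² / 43 = 0.0233
χ² = 0.0233 + 0.0233 = 0.0466 ≈ 0.047

0.047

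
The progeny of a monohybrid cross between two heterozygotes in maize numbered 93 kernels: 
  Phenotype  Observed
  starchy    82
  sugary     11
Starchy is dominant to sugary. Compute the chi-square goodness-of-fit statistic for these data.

8.606

For a monohybrid cross between heterozygotes with complete dominance, the expected phenotypic ratio is 3:1.
Total ratio parts = 4. Expected numbers out of 93:
  starchy: 93 × 3/4 = 69.75
  sugary: 93 × 1/4 = 23.25
χ² = Σ (O − E)² / E
  starchy: (82 − 69.75)² / 69.75 = 2.1514
  sugary: (11 − 23.25)² / 23.25 = 6.4543
χ² = 2.1514 + 6.4543 = 8.6057 ≈ 8.606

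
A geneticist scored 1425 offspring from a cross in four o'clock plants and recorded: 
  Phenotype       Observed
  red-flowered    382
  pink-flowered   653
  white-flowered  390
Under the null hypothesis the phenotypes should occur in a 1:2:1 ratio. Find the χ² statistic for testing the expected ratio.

Expected counts for N = 1425 under a 1:2:1 ratio (total parts = 4):
  red-flowered: 1425 × 1/4 = 356.25
  pink-flowered: 1425 × 2/4 = 712.5
  white-flowered: 1425 × 1/4 = 356.25
χ² = Σ (O − E)² / E
  red-flowered: (382 − 356.25)² / 356.25 = 1.8612
  pink-flowered: (653 − 712.5)² / 712.5 = 4.9688
  white-flowered: (390 − 356.25)² / 356.25 = 3.1974
χ² = 1.8612 + 4.9688 + 3.1974 = 10.0274 ≈ 10.027

10.027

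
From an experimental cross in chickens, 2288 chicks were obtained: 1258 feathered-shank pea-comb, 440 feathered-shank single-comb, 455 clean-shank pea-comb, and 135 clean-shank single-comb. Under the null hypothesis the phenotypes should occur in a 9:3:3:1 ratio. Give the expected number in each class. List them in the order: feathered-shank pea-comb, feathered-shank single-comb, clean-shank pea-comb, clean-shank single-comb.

1287, 429, 429, 143

Total ratio parts = 16. Expected numbers out of 2288:
  feathered-shank pea-comb: 2288 × 9/16 = 1287
  feathered-shank single-comb: 2288 × 3/16 = 429
  clean-shank pea-comb: 2288 × 3/16 = 429
  clean-shank single-comb: 2288 × 1/16 = 143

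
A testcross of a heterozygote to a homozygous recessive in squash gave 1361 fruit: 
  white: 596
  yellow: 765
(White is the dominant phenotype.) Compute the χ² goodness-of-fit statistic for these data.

A testcross of a heterozygote (Aa × aa) gives a 1:1 phenotypic ratio.
Total ratio parts = 2. Expected numbers out of 1361:
  white: 1361 × 1/2 = 680.5
  yellow: 1361 × 1/2 = 680.5
χ² = Σ (O − E)² / E
  white: (596 − 680.5)² / 680.5 = 10.4927
  yellow: (765 − 680.5)² / 680.5 = 10.4927
χ² = 10.4927 + 10.4927 = 20.9854 ≈ 20.985

20.985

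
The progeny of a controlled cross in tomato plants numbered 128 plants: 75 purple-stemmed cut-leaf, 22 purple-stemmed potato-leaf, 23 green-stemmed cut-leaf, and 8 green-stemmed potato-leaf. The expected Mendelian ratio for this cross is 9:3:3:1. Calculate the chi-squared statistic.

Under the 9:3:3:1 hypothesis (Σ ratio = 16, N = 128):
  purple-stemmed cut-leaf: 128 × 9/16 = 72
  purple-stemmed potato-leaf: 128 × 3/16 = 24
  green-stemmed cut-leaf: 128 × 3/16 = 24
  green-stemmed potato-leaf: 128 × 1/16 = 8
χ² = Σ (O − E)² / E
  purple-stemmed cut-leaf: (75 − 72)² / 72 = 0.1250
  purple-stemmed potato-leaf: (22 − 24)² / 24 = 0.1667
  green-stemmed cut-leaf: (23 − 24)² / 24 = 0.0417
  green-stemmed potato-leaf: (8 − 8)² / 8 = 0.0000
χ² = 0.1250 + 0.1667 + 0.0417 + 0.0000 = 0.3334 ≈ 0.333

0.333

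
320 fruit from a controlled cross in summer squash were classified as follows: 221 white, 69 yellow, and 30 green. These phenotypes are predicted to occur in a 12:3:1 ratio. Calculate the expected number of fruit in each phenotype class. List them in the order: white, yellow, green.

Total ratio parts = 16. Expected numbers out of 320:
  white: 320 × 12/16 = 240
  yellow: 320 × 3/16 = 60
  green: 320 × 1/16 = 20

240, 60, 20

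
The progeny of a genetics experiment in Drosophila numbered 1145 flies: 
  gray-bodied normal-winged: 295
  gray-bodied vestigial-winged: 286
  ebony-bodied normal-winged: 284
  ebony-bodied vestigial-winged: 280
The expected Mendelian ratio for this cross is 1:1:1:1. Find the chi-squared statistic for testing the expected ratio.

The 1:1:1:1 ratio has 4 parts, so with N = 1145 the expected counts are:
  gray-bodied normal-winged: 1145 × 1/4 = 286.25
  gray-bodied vestigial-winged: 1145 × 1/4 = 286.25
  ebony-bodied normal-winged: 1145 × 1/4 = 286.25
  ebony-bodied vestigial-winged: 1145 × 1/4 = 286.25
χ² = Σ (O − E)² / E
  gray-bodied normal-winged: (295 − 286.25)² / 286.25 = 0.2675
  gray-bodied vestigial-winged: (286 − 286.25)² / 286.25 = 0.0002
  ebony-bodied normal-winged: (284 − 286.25)² / 286.25 = 0.0177
  ebony-bodied vestigial-winged: (280 − 286.25)² / 286.25 = 0.1365
χ² = 0.2675 + 0.0002 + 0.0177 + 0.1365 = 0.4219 ≈ 0.422

0.422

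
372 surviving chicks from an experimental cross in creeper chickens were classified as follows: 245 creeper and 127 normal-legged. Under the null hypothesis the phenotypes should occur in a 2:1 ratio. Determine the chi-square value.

The 2:1 ratio has 3 parts, so with N = 372 the expected counts are:
  creeper: 372 × 2/3 = 248
  normal-legged: 372 × 1/3 = 124
χ² = Σ (O − E)² / E
  creeper: (245 − 248)² / 248 = 0.0363
  normal-legged: (127 − 124)² / 124 = 0.0726
χ² = 0.0363 + 0.0726 = 0.1089 ≈ 0.109

0.109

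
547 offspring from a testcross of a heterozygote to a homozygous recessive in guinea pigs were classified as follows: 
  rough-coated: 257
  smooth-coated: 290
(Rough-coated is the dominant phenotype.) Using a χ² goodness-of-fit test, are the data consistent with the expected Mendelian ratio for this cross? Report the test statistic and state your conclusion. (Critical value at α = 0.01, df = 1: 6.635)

A testcross of a heterozygote (Aa × aa) gives a 1:1 phenotypic ratio.
Expected counts for N = 547 under a 1:1 ratio (total parts = 2):
  rough-coated: 547 × 1/2 = 273.5
  smooth-coated: 547 × 1/2 = 273.5
χ² = Σ (O − E)² / E
  rough-coated: (257 − 273.5)² / 273.5 = 0.9954
  smooth-coated: (290 − 273.5)² / 273.5 = 0.9954
χ² = 0.9954 + 0.9954 = 1.9908 ≈ 1.991
Degrees of freedom = 2 − 1 = 1; critical value at α = 0.01 is 6.635.
Since 1.991 < 6.635, we fail to reject the null hypothesis — the data are consistent with the 1:1 ratio.

1.991; consistent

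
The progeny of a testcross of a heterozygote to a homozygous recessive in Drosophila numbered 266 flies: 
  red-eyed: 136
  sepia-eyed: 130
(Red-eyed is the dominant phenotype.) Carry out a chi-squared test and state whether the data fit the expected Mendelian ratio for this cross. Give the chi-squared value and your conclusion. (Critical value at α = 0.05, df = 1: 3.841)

0.135; consistent

A testcross of a heterozygote (Aa × aa) gives a 1:1 phenotypic ratio.
The 1:1 ratio has 2 parts, so with N = 266 the expected counts are:
  red-eyed: 266 × 1/2 = 133
  sepia-eyed: 266 × 1/2 = 133
χ² = Σ (O − E)² / E
  red-eyed: (136 − 133)² / 133 = 0.0677
  sepia-eyed: (130 − 133)² / 133 = 0.0677
χ² = 0.0677 + 0.0677 = 0.1354 ≈ 0.135
Degrees of freedom = 2 − 1 = 1; critical value at α = 0.05 is 3.841.
Since 0.135 < 3.841, we fail to reject the null hypothesis — the data are consistent with the 1:1 ratio.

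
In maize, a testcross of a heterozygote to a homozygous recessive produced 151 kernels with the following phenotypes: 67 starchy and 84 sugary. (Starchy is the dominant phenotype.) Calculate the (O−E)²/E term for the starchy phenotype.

0.957

A testcross of a heterozygote (Aa × aa) gives a 1:1 phenotypic ratio.
Under the 1:1 hypothesis (Σ ratio = 2, N = 151):
  starchy: 151 × 1/2 = 75.5
  sugary: 151 × 1/2 = 75.5
Contribution of starchy: (67 − 75.5)² / 75.5 = 0.9570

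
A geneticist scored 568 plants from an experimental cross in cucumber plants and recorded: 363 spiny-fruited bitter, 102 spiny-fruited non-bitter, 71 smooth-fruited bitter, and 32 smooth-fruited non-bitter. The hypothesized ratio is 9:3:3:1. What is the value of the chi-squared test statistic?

18.291

Total ratio parts = 16. Expected numbers out of 568:
  spiny-fruited bitter: 568 × 9/16 = 319.5
  spiny-fruited non-bitter: 568 × 3/16 = 106.5
  smooth-fruited bitter: 568 × 3/16 = 106.5
  smooth-fruited non-bitter: 568 × 1/16 = 35.5
χ² = Σ (O − E)² / E
  spiny-fruited bitter: (363 − 319.5)² / 319.5 = 5.9225
  spiny-fruited non-bitter: (102 − 106.5)² / 106.5 = 0.1901
  smooth-fruited bitter: (71 − 106.5)² / 106.5 = 11.8333
  smooth-fruited non-bitter: (32 − 35.5)² / 35.5 = 0.3451
χ² = 5.9225 + 0.1901 + 11.8333 + 0.3451 = 18.291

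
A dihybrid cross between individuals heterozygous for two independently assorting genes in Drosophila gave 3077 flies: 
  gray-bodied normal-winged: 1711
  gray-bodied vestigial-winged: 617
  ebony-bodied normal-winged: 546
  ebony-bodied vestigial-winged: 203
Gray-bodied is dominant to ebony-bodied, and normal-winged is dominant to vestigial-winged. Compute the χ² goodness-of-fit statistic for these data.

A dihybrid F₂ with independent assortment and complete dominance at both loci gives a 9:3:3:1 phenotypic ratio.
Total ratio parts = 16. Expected numbers out of 3077:
  gray-bodied normal-winged: 3077 × 9/16 = 1730.8125
  gray-bodied vestigial-winged: 3077 × 3/16 = 576.9375
  ebony-bodied normal-winged: 3077 × 3/16 = 576.9375
  ebony-bodied vestigial-winged: 3077 × 1/16 = 192.3125
χ² = Σ (O − E)² / E
  gray-bodied normal-winged: (1711 − 1730.8125)² / 1730.8125 = 0.2268
  gray-bodied vestigial-winged: (617 − 576.9375)² / 576.9375 = 2.7819
  ebony-bodied normal-winged: (546 − 576.9375)² / 576.9375 = 1.6590
  ebony-bodied vestigial-winged: (203 − 192.3125)² / 192.3125 = 0.5939
χ² = 0.2268 + 2.7819 + 1.6590 + 0.5939 = 5.2616 ≈ 5.262

5.262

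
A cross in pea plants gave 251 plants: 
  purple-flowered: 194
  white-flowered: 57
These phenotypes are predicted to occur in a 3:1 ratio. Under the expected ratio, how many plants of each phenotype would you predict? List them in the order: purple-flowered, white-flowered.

The 3:1 ratio has 4 parts, so with N = 251 the expected counts are:
  purple-flowered: 251 × 3/4 = 188.25
  white-flowered: 251 × 1/4 = 62.75

188.25, 62.75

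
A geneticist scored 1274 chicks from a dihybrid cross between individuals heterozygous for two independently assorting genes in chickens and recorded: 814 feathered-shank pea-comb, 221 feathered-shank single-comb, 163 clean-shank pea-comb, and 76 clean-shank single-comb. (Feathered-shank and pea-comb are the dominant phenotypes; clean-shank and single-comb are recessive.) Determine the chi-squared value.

A dihybrid F₂ with independent assortment and complete dominance at both loci gives a 9:3:3:1 phenotypic ratio.
Total ratio parts = 16. Expected numbers out of 1274:
  feathered-shank pea-comb: 1274 × 9/16 = 716.625
  feathered-shank single-comb: 1274 × 3/16 = 238.875
  clean-shank pea-comb: 1274 × 3/16 = 238.875
  clean-shank single-comb: 1274 × 1/16 = 79.625
χ² = Σ (O − E)² / E
  feathered-shank pea-comb: (814 − 716.625)² / 716.625 = 13.2313
  feathered-shank single-comb: (221 − 238.875)² / 238.875 = 1.3376
  clean-shank pea-comb: (163 − 238.875)² / 238.875 = 24.1005
  clean-shank single-comb: (76 − 79.625)² / 79.625 = 0.1650
χ² = 13.2313 + 1.3376 + 24.1005 + 0.1650 = 38.8344 ≈ 38.834

38.834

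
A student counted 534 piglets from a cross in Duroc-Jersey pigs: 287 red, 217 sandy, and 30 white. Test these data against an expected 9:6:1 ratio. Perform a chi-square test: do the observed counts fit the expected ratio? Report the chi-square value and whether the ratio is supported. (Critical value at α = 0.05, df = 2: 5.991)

Total ratio parts = 16. Expected numbers out of 534:
  red: 534 × 9/16 = 300.375
  sandy: 534 × 6/16 = 200.25
  white: 534 × 1/16 = 33.375
χ² = Σ (O − E)² / E
  red: (287 − 300.375)² / 300.375 = 0.5956
  sandy: (217 − 200.25)² / 200.25 = 1.4011
  white: (30 − 33.375)² / 33.375 = 0.3413
χ² = 0.5956 + 1.4011 + 0.3413 = 2.338
Degrees of freedom = 3 − 1 = 2; critical value at α = 0.05 is 5.991.
Since 2.338 < 5.991, we fail to reject the null hypothesis — the data are consistent with the 9:6:1 ratio.

2.338; consistent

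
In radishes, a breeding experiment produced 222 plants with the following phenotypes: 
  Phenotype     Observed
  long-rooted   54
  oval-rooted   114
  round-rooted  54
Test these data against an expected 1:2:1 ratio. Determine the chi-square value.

0.162

Under the 1:2:1 hypothesis (Σ ratio = 4, N = 222):
  long-rooted: 222 × 1/4 = 55.5
  oval-rooted: 222 × 2/4 = 111
  round-rooted: 222 × 1/4 = 55.5
χ² = Σ (O − E)² / E
  long-rooted: (54 − 55.5)² / 55.5 = 0.0405
  oval-rooted: (114 − 111)² / 111 = 0.0811
  round-rooted: (54 − 55.5)² / 55.5 = 0.0405
χ² = 0.0405 + 0.0811 + 0.0405 = 0.1621 ≈ 0.162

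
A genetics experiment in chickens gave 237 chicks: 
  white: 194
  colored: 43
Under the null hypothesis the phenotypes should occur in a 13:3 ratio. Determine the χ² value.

Under the 13:3 hypothesis (Σ ratio = 16, N = 237):
  white: 237 × 13/16 = 192.5625
  colored: 237 × 3/16 = 44.4375
χ² = Σ (O − E)² / E
  white: (194 − 192.5625)² / 192.5625 = 0.0107
  colored: (43 − 44.4375)² / 44.4375 = 0.0465
χ² = 0.0107 + 0.0465 = 0.0572 ≈ 0.057

0.057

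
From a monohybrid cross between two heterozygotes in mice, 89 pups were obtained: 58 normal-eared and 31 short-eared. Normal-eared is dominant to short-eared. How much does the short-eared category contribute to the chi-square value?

3.441

For a monohybrid cross between heterozygotes with complete dominance, the expected phenotypic ratio is 3:1.
Expected counts for N = 89 under a 3:1 ratio (total parts = 4):
  normal-eared: 89 × 3/4 = 66.75
  short-eared: 89 × 1/4 = 22.25
Contribution of short-eared: (31 − 22.25)² / 22.25 = 3.4410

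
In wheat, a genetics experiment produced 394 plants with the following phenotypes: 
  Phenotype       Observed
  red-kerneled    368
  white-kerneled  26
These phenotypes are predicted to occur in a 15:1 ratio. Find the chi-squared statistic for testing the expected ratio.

0.082

The 15:1 ratio has 16 parts, so with N = 394 the expected counts are:
  red-kerneled: 394 × 15/16 = 369.375
  white-kerneled: 394 × 1/16 = 24.625
χ² = Σ (O − E)² / E
  red-kerneled: (368 − 369.375)² / 369.375 = 0.0051
  white-kerneled: (26 − 24.625)² / 24.625 = 0.0768
χ² = 0.0051 + 0.0768 = 0.0819 ≈ 0.082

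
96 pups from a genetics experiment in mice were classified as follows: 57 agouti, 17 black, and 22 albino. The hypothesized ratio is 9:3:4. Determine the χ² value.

Under the 9:3:4 hypothesis (Σ ratio = 16, N = 96):
  agouti: 96 × 9/16 = 54
  black: 96 × 3/16 = 18
  albino: 96 × 4/16 = 24
χ² = Σ (O − E)² / E
  agouti: (57 − 54)² / 54 = 0.1667
  black: (17 − 18)² / 18 = 0.0556
  albino: (22 − 24)² / 24 = 0.1667
χ² = 0.1667 + 0.0556 + 0.1667 = 0.389

0.389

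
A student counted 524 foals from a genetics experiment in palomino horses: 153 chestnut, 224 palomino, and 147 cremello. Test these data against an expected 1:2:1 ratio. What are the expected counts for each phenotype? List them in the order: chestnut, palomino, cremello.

131, 262, 131

Total ratio parts = 4. Expected numbers out of 524:
  chestnut: 524 × 1/4 = 131
  palomino: 524 × 2/4 = 262
  cremello: 524 × 1/4 = 131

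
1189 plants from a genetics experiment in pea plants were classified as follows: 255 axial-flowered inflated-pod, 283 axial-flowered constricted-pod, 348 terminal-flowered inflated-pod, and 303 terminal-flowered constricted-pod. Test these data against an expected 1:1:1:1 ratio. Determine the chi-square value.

Under the 1:1:1:1 hypothesis (Σ ratio = 4, N = 1189):
  axial-flowered inflated-pod: 1189 × 1/4 = 297.25
  axial-flowered constricted-pod: 1189 × 1/4 = 297.25
  terminal-flowered inflated-pod: 1189 × 1/4 = 297.25
  terminal-flowered constricted-pod: 1189 × 1/4 = 297.25
χ² = Σ (O − E)² / E
  axial-flowered inflated-pod: (255 − 297.25)² / 297.25 = 6.0053
  axial-flowered constricted-pod: (283 − 297.25)² / 297.25 = 0.6831
  terminal-flowered inflated-pod: (348 − 297.25)² / 297.25 = 8.6646
  terminal-flowered constricted-pod: (303 − 297.25)² / 297.25 = 0.1112
χ² = 6.0053 + 0.6831 + 8.6646 + 0.1112 = 15.4642 ≈ 15.464

15.464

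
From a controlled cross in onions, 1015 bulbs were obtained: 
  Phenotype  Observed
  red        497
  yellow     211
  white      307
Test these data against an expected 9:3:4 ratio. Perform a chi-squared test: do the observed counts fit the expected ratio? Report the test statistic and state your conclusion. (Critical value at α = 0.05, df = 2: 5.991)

Expected counts for N = 1015 under a 9:3:4 ratio (total parts = 16):
  red: 1015 × 9/16 = 570.9375
  yellow: 1015 × 3/16 = 190.3125
  white: 1015 × 4/16 = 253.75
χ² = Σ (O − E)² / E
  red: (497 − 570.9375)² / 570.9375 = 9.5750
  yellow: (211 − 190.3125)² / 190.3125 = 2.2488
  white: (307 − 253.75)² / 253.75 = 11.1746
χ² = 9.5750 + 2.2488 + 11.1746 = 22.9984 ≈ 22.998
Degrees of freedom = 3 − 1 = 2; critical value at α = 0.05 is 5.991.
Since 22.998 > 5.991, we reject the null hypothesis — the data do not fit the 9:3:4 ratio.

22.998; not consistent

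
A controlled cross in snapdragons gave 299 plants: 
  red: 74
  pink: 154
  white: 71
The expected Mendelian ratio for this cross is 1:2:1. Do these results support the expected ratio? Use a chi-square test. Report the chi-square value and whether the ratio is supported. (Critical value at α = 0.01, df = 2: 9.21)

0.331; consistent

Total ratio parts = 4. Expected numbers out of 299:
  red: 299 × 1/4 = 74.75
  pink: 299 × 2/4 = 149.5
  white: 299 × 1/4 = 74.75
χ² = Σ (O − E)² / E
  red: (74 − 74.75)² / 74.75 = 0.0075
  pink: (154 − 149.5)² / 149.5 = 0.1355
  white: (71 − 74.75)² / 74.75 = 0.1881
χ² = 0.0075 + 0.1355 + 0.1881 = 0.3311 ≈ 0.331
Degrees of freedom = 3 − 1 = 2; critical value at α = 0.01 is 9.21.
Since 0.331 < 9.21, we fail to reject the null hypothesis — the data are consistent with the 1:2:1 ratio.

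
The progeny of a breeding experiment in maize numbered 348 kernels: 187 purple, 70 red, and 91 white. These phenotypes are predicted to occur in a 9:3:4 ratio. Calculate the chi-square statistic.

Total ratio parts = 16. Expected numbers out of 348:
  purple: 348 × 9/16 = 195.75
  red: 348 × 3/16 = 65.25
  white: 348 × 4/16 = 87
χ² = Σ (O − E)² / E
  purple: (187 − 195.75)² / 195.75 = 0.3911
  red: (70 − 65.25)² / 65.25 = 0.3458
  white: (91 − 87)² / 87 = 0.1839
χ² = 0.3911 + 0.3458 + 0.1839 = 0.9208 ≈ 0.921

0.921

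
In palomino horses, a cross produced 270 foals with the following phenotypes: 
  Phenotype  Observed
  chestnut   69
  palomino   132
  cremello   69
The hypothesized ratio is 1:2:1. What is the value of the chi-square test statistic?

Under the 1:2:1 hypothesis (Σ ratio = 4, N = 270):
  chestnut: 270 × 1/4 = 67.5
  palomino: 270 × 2/4 = 135
  cremello: 270 × 1/4 = 67.5
χ² = Σ (O − E)² / E
  chestnut: (69 − 67.5)² / 67.5 = 0.0333
  palomino: (132 − 135)² / 135 = 0.0667
  cremello: (69 − 67.5)² / 67.5 = 0.0333
χ² = 0.0333 + 0.0667 + 0.0333 = 0.1333 ≈ 0.133

0.133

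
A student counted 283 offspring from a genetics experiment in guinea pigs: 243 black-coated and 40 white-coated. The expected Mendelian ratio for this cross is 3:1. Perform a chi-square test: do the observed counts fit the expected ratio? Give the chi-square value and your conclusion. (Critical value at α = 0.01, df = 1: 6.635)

Expected counts for N = 283 under a 3:1 ratio (total parts = 4):
  black-coated: 283 × 3/4 = 212.25
  white-coated: 283 × 1/4 = 70.75
χ² = Σ (O − E)² / E
  black-coated: (243 − 212.25)² / 212.25 = 4.4549
  white-coated: (40 − 70.75)² / 70.75 = 13.3648
χ² = 4.4549 + 13.3648 = 17.8197 ≈ 17.820
Degrees of freedom = 2 − 1 = 1; critical value at α = 0.01 is 6.635.
Since 17.820 > 6.635, we reject the null hypothesis — the data do not fit the 3:1 ratio.

17.820; not consistent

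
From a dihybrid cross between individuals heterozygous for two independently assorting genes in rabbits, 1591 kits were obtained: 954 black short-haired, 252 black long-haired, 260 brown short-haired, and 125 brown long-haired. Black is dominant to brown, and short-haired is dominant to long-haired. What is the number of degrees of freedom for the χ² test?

3

A dihybrid F₂ with independent assortment and complete dominance at both loci gives a 9:3:3:1 phenotypic ratio.
A goodness-of-fit test with 4 phenotype classes has df = 4 − 1 = 3.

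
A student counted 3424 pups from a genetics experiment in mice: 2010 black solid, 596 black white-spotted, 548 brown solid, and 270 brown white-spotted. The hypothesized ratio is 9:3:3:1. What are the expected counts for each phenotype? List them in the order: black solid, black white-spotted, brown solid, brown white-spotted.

1926, 642, 642, 214

The 9:3:3:1 ratio has 16 parts, so with N = 3424 the expected counts are:
  black solid: 3424 × 9/16 = 1926
  black white-spotted: 3424 × 3/16 = 642
  brown solid: 3424 × 3/16 = 642
  brown white-spotted: 3424 × 1/16 = 214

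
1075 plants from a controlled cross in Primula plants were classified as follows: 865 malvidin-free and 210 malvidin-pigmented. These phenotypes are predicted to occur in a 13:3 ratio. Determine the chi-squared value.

0.435

Under the 13:3 hypothesis (Σ ratio = 16, N = 1075):
  malvidin-free: 1075 × 13/16 = 873.4375
  malvidin-pigmented: 1075 × 3/16 = 201.5625
χ² = Σ (O − E)² / E
  malvidin-free: (865 − 873.4375)² / 873.4375 = 0.0815
  malvidin-pigmented: (210 − 201.5625)² / 201.5625 = 0.3532
χ² = 0.0815 + 0.3532 = 0.4347 ≈ 0.435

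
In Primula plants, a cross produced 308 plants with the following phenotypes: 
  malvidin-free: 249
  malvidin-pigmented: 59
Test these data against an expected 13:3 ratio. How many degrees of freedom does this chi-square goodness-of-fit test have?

1

A goodness-of-fit test with 2 phenotype classes has df = 2 − 1 = 1.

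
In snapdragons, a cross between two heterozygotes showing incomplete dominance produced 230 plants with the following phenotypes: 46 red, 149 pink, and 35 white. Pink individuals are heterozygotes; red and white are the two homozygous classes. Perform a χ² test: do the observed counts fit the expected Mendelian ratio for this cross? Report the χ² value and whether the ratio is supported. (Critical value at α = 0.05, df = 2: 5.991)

21.157; not consistent

With incomplete dominance, a heterozygote × heterozygote cross gives a 1:2:1 phenotypic ratio.
The 1:2:1 ratio has 4 parts, so with N = 230 the expected counts are:
  red: 230 × 1/4 = 57.5
  pink: 230 × 2/4 = 115
  white: 230 × 1/4 = 57.5
χ² = Σ (O − E)² / E
  red: (46 − 57.5)² / 57.5 = 2.3000
  pink: (149 − 115)² / 115 = 10.0522
  white: (35 − 57.5)² / 57.5 = 8.8043
χ² = 2.3000 + 10.0522 + 8.8043 = 21.1565 ≈ 21.157
Degrees of freedom = 3 − 1 = 2; critical value at α = 0.05 is 5.991.
Since 21.157 > 5.991, we reject the null hypothesis — the data do not fit the 1:2:1 ratio.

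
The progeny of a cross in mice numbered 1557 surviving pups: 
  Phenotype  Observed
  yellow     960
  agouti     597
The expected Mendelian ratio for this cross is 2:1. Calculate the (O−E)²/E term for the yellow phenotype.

5.861

Total ratio parts = 3. Expected numbers out of 1557:
  yellow: 1557 × 2/3 = 1038
  agouti: 1557 × 1/3 = 519
Contribution of yellow: (960 − 1038)² / 1038 = 5.8613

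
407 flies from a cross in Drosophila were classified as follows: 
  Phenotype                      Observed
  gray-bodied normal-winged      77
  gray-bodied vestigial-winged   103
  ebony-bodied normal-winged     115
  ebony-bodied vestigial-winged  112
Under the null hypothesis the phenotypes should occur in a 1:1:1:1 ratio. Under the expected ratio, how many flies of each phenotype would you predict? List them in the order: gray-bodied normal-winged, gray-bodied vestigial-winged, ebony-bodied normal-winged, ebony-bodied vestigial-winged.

Expected counts for N = 407 under a 1:1:1:1 ratio (total parts = 4):
  gray-bodied normal-winged: 407 × 1/4 = 101.75
  gray-bodied vestigial-winged: 407 × 1/4 = 101.75
  ebony-bodied normal-winged: 407 × 1/4 = 101.75
  ebony-bodied vestigial-winged: 407 × 1/4 = 101.75

101.75, 101.75, 101.75, 101.75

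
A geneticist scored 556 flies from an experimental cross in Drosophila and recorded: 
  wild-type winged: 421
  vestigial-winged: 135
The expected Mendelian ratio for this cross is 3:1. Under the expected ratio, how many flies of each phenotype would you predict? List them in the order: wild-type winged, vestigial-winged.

417, 139

Total ratio parts = 4. Expected numbers out of 556:
  wild-type winged: 556 × 3/4 = 417
  vestigial-winged: 556 × 1/4 = 139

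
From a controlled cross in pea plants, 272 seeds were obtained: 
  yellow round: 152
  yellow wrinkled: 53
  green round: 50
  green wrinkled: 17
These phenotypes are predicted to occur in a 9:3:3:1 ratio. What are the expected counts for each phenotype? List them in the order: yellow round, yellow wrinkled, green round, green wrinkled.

The 9:3:3:1 ratio has 16 parts, so with N = 272 the expected counts are:
  yellow round: 272 × 9/16 = 153
  yellow wrinkled: 272 × 3/16 = 51
  green round: 272 × 3/16 = 51
  green wrinkled: 272 × 1/16 = 17

153, 51, 51, 17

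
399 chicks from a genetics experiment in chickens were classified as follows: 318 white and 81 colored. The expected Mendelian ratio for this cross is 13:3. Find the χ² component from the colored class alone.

0.512

The 13:3 ratio has 16 parts, so with N = 399 the expected counts are:
  white: 399 × 13/16 = 324.1875
  colored: 399 × 3/16 = 74.8125
Contribution of colored: (81 − 74.8125)² / 74.8125 = 0.5117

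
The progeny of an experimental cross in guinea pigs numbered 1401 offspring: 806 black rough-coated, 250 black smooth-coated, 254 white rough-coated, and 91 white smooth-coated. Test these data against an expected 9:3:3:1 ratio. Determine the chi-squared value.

Total ratio parts = 16. Expected numbers out of 1401:
  black rough-coated: 1401 × 9/16 = 788.0625
  black smooth-coated: 1401 × 3/16 = 262.6875
  white rough-coated: 1401 × 3/16 = 262.6875
  white smooth-coated: 1401 × 1/16 = 87.5625
χ² = Σ (O − E)² / E
  black rough-coated: (806 − 788.0625)² / 788.0625 = 0.4083
  black smooth-coated: (250 − 262.6875)² / 262.6875 = 0.6128
  white rough-coated: (254 − 262.6875)² / 262.6875 = 0.2873
  white smooth-coated: (91 − 87.5625)² / 87.5625 = 0.1349
χ² = 0.4083 + 0.6128 + 0.2873 + 0.1349 = 1.4433 ≈ 1.443

1.443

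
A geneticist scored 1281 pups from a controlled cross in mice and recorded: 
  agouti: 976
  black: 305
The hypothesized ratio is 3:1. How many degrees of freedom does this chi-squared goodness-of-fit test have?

1

A goodness-of-fit test with 2 phenotype classes has df = 2 − 1 = 1.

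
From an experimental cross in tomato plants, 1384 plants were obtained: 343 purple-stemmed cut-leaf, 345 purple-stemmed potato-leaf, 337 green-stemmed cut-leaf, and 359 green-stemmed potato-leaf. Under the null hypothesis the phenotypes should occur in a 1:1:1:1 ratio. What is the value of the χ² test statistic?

0.751

Total ratio parts = 4. Expected numbers out of 1384:
  purple-stemmed cut-leaf: 1384 × 1/4 = 346
  purple-stemmed potato-leaf: 1384 × 1/4 = 346
  green-stemmed cut-leaf: 1384 × 1/4 = 346
  green-stemmed potato-leaf: 1384 × 1/4 = 346
χ² = Σ (O − E)² / E
  purple-stemmed cut-leaf: (343 − 346)² / 346 = 0.0260
  purple-stemmed potato-leaf: (345 − 346)² / 346 = 0.0029
  green-stemmed cut-leaf: (337 − 346)² / 346 = 0.2341
  green-stemmed potato-leaf: (359 − 346)² / 346 = 0.4884
χ² = 0.0260 + 0.0029 + 0.2341 + 0.4884 = 0.7514 ≈ 0.751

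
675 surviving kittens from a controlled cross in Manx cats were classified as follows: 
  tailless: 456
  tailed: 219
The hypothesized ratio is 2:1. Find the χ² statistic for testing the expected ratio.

0.240

Total ratio parts = 3. Expected numbers out of 675:
  tailless: 675 × 2/3 = 450
  tailed: 675 × 1/3 = 225
χ² = Σ (O − E)² / E
  tailless: (456 − 450)² / 450 = 0.0800
  tailed: (219 − 225)² / 225 = 0.1600
χ² = 0.0800 + 0.1600 = 0.240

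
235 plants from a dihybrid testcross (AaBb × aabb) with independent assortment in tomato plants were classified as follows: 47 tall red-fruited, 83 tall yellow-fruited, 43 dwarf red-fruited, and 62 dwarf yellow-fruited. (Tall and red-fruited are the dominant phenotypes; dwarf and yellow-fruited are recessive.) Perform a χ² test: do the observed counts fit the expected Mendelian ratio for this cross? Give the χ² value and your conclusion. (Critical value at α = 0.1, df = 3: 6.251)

16.762; not consistent

A dihybrid testcross with independent assortment gives a 1:1:1:1 ratio.
The 1:1:1:1 ratio has 4 parts, so with N = 235 the expected counts are:
  tall red-fruited: 235 × 1/4 = 58.75
  tall yellow-fruited: 235 × 1/4 = 58.75
  dwarf red-fruited: 235 × 1/4 = 58.75
  dwarf yellow-fruited: 235 × 1/4 = 58.75
χ² = Σ (O − E)² / E
  tall red-fruited: (47 − 58.75)² / 58.75 = 2.3500
  tall yellow-fruited: (83 − 58.75)² / 58.75 = 10.0096
  dwarf red-fruited: (43 − 58.75)² / 58.75 = 4.2223
  dwarf yellow-fruited: (62 − 58.75)² / 58.75 = 0.1798
χ² = 2.3500 + 10.0096 + 4.2223 + 0.1798 = 16.7617 ≈ 16.762
Degrees of freedom = 4 − 1 = 3; critical value at α = 0.1 is 6.251.
Since 16.762 > 6.251, we reject the null hypothesis — the data do not fit the 1:1:1:1 ratio.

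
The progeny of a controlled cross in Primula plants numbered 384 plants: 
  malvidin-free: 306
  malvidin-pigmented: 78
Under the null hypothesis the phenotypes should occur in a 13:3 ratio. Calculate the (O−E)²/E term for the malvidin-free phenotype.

Total ratio parts = 16. Expected numbers out of 384:
  malvidin-free: 384 × 13/16 = 312
  malvidin-pigmented: 384 × 3/16 = 72
Contribution of malvidin-free: (306 − 312)² / 312 = 0.1154

0.115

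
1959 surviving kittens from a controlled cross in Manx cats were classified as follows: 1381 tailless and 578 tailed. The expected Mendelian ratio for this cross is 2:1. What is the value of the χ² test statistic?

Under the 2:1 hypothesis (Σ ratio = 3, N = 1959):
  tailless: 1959 × 2/3 = 1306
  tailed: 1959 × 1/3 = 653
χ² = Σ (O − E)² / E
  tailless: (1381 − 1306)² / 1306 = 4.3070
  tailed: (578 − 653)² / 653 = 8.6141
χ² = 4.3070 + 8.6141 = 12.9211 ≈ 12.921

12.921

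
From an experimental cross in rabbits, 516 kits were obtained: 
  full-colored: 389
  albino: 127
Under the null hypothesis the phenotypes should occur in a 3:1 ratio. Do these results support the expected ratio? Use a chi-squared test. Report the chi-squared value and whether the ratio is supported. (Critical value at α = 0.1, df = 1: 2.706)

0.041; consistent

Total ratio parts = 4. Expected numbers out of 516:
  full-colored: 516 × 3/4 = 387
  albino: 516 × 1/4 = 129
χ² = Σ (O − E)² / E
  full-colored: (389 − 387)² / 387 = 0.0103
  albino: (127 − 129)² / 129 = 0.0310
χ² = 0.0103 + 0.0310 = 0.0413 ≈ 0.041
Degrees of freedom = 2 − 1 = 1; critical value at α = 0.1 is 2.706.
Since 0.041 < 2.706, we fail to reject the null hypothesis — the data are consistent with the 3:1 ratio.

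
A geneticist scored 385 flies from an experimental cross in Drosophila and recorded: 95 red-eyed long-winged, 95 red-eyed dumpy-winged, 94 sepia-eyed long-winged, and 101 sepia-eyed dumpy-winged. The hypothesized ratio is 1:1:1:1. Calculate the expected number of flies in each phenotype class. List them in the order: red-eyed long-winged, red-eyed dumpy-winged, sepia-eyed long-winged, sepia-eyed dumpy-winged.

96.25, 96.25, 96.25, 96.25

Total ratio parts = 4. Expected numbers out of 385:
  red-eyed long-winged: 385 × 1/4 = 96.25
  red-eyed dumpy-winged: 385 × 1/4 = 96.25
  sepia-eyed long-winged: 385 × 1/4 = 96.25
  sepia-eyed dumpy-winged: 385 × 1/4 = 96.25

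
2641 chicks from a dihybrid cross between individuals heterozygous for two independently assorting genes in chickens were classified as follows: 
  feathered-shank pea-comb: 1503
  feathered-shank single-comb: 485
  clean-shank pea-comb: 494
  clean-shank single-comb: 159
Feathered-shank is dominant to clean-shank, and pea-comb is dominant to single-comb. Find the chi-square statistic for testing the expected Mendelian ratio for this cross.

0.640

A dihybrid F₂ with independent assortment and complete dominance at both loci gives a 9:3:3:1 phenotypic ratio.
Under the 9:3:3:1 hypothesis (Σ ratio = 16, N = 2641):
  feathered-shank pea-comb: 2641 × 9/16 = 1485.5625
  feathered-shank single-comb: 2641 × 3/16 = 495.1875
  clean-shank pea-comb: 2641 × 3/16 = 495.1875
  clean-shank single-comb: 2641 × 1/16 = 165.0625
χ² = Σ (O − E)² / E
  feathered-shank pea-comb: (1503 − 1485.5625)² / 1485.5625 = 0.2047
  feathered-shank single-comb: (485 − 495.1875)² / 495.1875 = 0.2096
  clean-shank pea-comb: (494 − 495.1875)² / 495.1875 = 0.0028
  clean-shank single-comb: (159 − 165.0625)² / 165.0625 = 0.2227
χ² = 0.2047 + 0.2096 + 0.0028 + 0.2227 = 0.6398 ≈ 0.640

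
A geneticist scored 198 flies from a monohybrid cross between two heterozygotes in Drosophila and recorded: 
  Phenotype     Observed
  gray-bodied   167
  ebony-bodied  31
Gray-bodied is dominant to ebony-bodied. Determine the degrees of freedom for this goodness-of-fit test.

1

For a monohybrid cross between heterozygotes with complete dominance, the expected phenotypic ratio is 3:1.
A goodness-of-fit test with 2 phenotype classes has df = 2 − 1 = 1.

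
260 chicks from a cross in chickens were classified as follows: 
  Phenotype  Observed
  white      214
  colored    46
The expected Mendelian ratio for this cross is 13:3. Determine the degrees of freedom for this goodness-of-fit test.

1

A goodness-of-fit test with 2 phenotype classes has df = 2 − 1 = 1.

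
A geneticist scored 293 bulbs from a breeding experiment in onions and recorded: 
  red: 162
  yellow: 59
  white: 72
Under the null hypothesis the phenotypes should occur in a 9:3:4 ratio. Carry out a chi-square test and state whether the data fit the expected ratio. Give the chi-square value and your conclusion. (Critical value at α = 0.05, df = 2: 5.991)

Total ratio parts = 16. Expected numbers out of 293:
  red: 293 × 9/16 = 164.8125
  yellow: 293 × 3/16 = 54.9375
  white: 293 × 4/16 = 73.25
χ² = Σ (O − E)² / E
  red: (162 − 164.8125)² / 164.8125 = 0.0480
  yellow: (59 − 54.9375)² / 54.9375 = 0.3004
  white: (72 − 73.25)² / 73.25 = 0.0213
χ² = 0.0480 + 0.3004 + 0.0213 = 0.3697 ≈ 0.370
Degrees of freedom = 3 − 1 = 2; critical value at α = 0.05 is 5.991.
Since 0.370 < 5.991, we fail to reject the null hypothesis — the data are consistent with the 9:3:4 ratio.

0.370; consistent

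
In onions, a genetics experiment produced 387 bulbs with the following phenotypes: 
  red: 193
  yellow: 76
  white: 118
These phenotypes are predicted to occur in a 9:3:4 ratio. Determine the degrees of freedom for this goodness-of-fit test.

2

A goodness-of-fit test with 3 phenotype classes has df = 3 − 1 = 2.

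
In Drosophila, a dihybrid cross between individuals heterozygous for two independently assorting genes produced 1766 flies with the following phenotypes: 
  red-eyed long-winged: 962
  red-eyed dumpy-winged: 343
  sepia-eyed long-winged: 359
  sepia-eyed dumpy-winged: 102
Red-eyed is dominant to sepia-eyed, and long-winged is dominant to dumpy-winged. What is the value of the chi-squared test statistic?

A dihybrid F₂ with independent assortment and complete dominance at both loci gives a 9:3:3:1 phenotypic ratio.
The 9:3:3:1 ratio has 16 parts, so with N = 1766 the expected counts are:
  red-eyed long-winged: 1766 × 9/16 = 993.375
  red-eyed dumpy-winged: 1766 × 3/16 = 331.125
  sepia-eyed long-winged: 1766 × 3/16 = 331.125
  sepia-eyed dumpy-winged: 1766 × 1/16 = 110.375
χ² = Σ (O − E)² / E
  red-eyed long-winged: (962 − 993.375)² / 993.375 = 0.9910
  red-eyed dumpy-winged: (343 − 331.125)² / 331.125 = 0.4259
  sepia-eyed long-winged: (359 − 331.125)² / 331.125 = 2.3466
  sepia-eyed dumpy-winged: (102 − 110.375)² / 110.375 = 0.6355
χ² = 0.9910 + 0.4259 + 2.3466 + 0.6355 = 4.399

4.399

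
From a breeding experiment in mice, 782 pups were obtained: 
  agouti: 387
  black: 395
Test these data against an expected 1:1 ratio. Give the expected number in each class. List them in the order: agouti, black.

391, 391

Total ratio parts = 2. Expected numbers out of 782:
  agouti: 782 × 1/2 = 391
  black: 782 × 1/2 = 391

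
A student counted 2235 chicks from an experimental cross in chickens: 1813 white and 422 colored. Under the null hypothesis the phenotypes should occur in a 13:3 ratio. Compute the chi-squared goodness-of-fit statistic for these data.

0.025

Under the 13:3 hypothesis (Σ ratio = 16, N = 2235):
  white: 2235 × 13/16 = 1815.9375
  colored: 2235 × 3/16 = 419.0625
χ² = Σ (O − E)² / E
  white: (1813 − 1815.9375)² / 1815.9375 = 0.0048
  colored: (422 − 419.0625)² / 419.0625 = 0.0206
χ² = 0.0048 + 0.0206 = 0.0254 ≈ 0.025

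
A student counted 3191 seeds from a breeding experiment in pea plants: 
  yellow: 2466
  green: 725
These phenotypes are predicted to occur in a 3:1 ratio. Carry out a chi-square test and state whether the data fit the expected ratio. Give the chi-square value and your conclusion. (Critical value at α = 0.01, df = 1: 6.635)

8.846; not consistent

The 3:1 ratio has 4 parts, so with N = 3191 the expected counts are:
  yellow: 3191 × 3/4 = 2393.25
  green: 3191 × 1/4 = 797.75
χ² = Σ (O − E)² / E
  yellow: (2466 − 2393.25)² / 2393.25 = 2.2115
  green: (725 − 797.75)² / 797.75 = 6.6344
χ² = 2.2115 + 6.6344 = 8.8459 ≈ 8.846
Degrees of freedom = 2 − 1 = 1; critical value at α = 0.01 is 6.635.
Since 8.846 > 6.635, we reject the null hypothesis — the data do not fit the 3:1 ratio.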